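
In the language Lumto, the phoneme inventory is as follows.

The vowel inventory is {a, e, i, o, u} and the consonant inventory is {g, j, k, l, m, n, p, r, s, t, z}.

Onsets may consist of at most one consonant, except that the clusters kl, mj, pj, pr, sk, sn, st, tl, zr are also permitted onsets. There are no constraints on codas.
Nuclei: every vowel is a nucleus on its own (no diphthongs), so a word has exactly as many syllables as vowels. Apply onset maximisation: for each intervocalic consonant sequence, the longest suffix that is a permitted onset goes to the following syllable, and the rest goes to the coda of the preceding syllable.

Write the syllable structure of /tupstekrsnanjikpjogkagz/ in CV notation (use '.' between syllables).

Vowels present: u, e, a, i, o, a; each is a nucleus, giving 6 syllables.
V1 /u/ – V2 /e/: /pst/; trying suffixes from longest down, /st/ is the first permitted one, so coda /p/ | onset /st/.
V2 /e/ – V3 /a/: cluster /krsn/ — the longest permitted-onset suffix is /sn/; onset = /sn/, preceding coda = /kr/.
V3 /a/ – V4 /i/: /nj/ splits as /n/ + /j/ (/j/ is the longest suffix that is a licit onset).
V4 /i/ – V5 /o/: /kpj/ — longest licit onset from the right is /pj/, leaving /k/ as coda.
V5 /o/ – V6 /a/: cluster /gk/ — the longest permitted-onset suffix is /k/; onset = /k/, preceding coda = /g/.
Putting it together: tup.stekr.snan.jik.pjog.kagz.
Mapping each syllable to C/V: /tup/ → CVC, /stekr/ → CCVCC, /snan/ → CCVC, /jik/ → CVC, /pjog/ → CCVC, /kagz/ → CVCC.

CVC.CCVCC.CCVC.CVC.CCVC.CVCC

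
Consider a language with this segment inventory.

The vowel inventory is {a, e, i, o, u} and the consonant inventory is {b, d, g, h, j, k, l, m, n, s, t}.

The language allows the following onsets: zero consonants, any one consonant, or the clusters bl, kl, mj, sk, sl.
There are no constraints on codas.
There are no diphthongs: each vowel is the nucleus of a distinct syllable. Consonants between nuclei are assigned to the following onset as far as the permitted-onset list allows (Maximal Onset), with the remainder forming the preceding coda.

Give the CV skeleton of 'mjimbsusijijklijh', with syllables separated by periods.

CCVCC.CV.CV.CVC.CCVCC

The vowels are i, u, i, i, i — 5 nuclei, so 5 syllables.
V1 /i/ – V2 /u/: cluster /mbs/ — the longest permitted-onset suffix is /s/; onset = /s/, preceding coda = /mb/.
V2 /u/ – V3 /i/: /s/ is a single consonant, so it becomes the next onset.
V3 /i/ – V4 /i/: just /j/ — single C goes to the following onset.
V4 /i/ – V5 /i/: /jkl/ splits as /j/ + /kl/ (/kl/ is the longest suffix that is a licit onset).
Syllabification: mjimb.su.si.jij.klijh.
Mapping each syllable to C/V: /mjimb/ → CCVCC, /su/ → CV, /si/ → CV, /jij/ → CVC, /klijh/ → CCVCC.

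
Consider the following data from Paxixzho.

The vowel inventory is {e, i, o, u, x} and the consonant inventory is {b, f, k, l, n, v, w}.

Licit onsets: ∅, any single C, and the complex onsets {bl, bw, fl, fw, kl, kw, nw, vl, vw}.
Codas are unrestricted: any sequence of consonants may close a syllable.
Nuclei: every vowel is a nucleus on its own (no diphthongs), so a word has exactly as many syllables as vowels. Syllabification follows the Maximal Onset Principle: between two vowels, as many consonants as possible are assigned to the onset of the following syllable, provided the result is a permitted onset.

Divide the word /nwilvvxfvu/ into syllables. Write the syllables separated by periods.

nwilv.vxf.vu

Nuclei (vowels): i, x, u → 3 syllables.
σ1/σ2 boundary: /lvv/ splits as /lv/ + /v/ (/v/ is the longest suffix that is a licit onset).
σ2/σ3 boundary: /fv/ splits as /f/ + /v/ (/v/ is the longest suffix that is a licit onset).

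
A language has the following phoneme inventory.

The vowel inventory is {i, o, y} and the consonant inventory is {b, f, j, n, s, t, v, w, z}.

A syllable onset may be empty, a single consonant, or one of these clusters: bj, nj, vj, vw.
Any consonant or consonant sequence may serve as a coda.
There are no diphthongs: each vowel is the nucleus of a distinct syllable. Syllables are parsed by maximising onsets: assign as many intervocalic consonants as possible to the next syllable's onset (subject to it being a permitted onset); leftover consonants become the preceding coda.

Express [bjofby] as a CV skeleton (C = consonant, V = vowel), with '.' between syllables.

CCVC.CV

Nuclei (vowels): o, y → 2 syllables.
σ1/σ2 boundary: cluster /fb/ — the longest permitted-onset suffix is /b/; onset = /b/, preceding coda = /f/.
Syllabification: bjof.by.
Mapping each syllable to C/V: /bjof/ → CCVC, /by/ → CV.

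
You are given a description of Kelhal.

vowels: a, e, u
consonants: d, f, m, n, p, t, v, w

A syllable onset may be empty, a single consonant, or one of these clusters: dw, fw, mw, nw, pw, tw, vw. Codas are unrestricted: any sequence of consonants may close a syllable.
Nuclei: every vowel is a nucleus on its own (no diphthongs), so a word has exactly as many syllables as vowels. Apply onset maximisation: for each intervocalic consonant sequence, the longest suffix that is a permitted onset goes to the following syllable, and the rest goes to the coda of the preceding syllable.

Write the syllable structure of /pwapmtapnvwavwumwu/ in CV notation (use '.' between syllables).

CCVCC.CVCC.CCV.CCV.CCV

The vowels are a, a, a, u, u — 5 nuclei, so 5 syllables.
σ1/σ2 boundary: cluster /pmt/ — the longest permitted-onset suffix is /t/; onset = /t/, preceding coda = /pm/.
σ2/σ3 boundary: /pnvw/ — longest licit onset from the right is /vw/, leaving /pn/ as coda.
σ3/σ4 boundary: cluster /vw/ — /vw/ is itself a permitted onset, so the whole cluster goes right; preceding coda = ∅.
σ4/σ5 boundary: /mw/ is a licit onset in full, so it all attaches to the next syllable.
Syllabification: pwapm.tapn.vwa.vwu.mwu.
Mapping each syllable to C/V: /pwapm/ → CCVCC, /tapn/ → CVCC, /vwa/ → CCV, /vwu/ → CCV, /mwu/ → CCV.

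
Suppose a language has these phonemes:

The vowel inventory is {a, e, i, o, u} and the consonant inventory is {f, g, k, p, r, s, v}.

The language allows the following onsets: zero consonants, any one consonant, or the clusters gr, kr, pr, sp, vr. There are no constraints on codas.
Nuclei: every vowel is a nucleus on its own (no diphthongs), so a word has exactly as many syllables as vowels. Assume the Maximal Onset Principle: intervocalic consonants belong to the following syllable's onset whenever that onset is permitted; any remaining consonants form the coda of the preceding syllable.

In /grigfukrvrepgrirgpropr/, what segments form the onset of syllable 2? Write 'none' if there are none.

f

The vowels are i, u, e, i, o — 5 nuclei, so 5 syllables.
/i…u/ gap (V1→V2): /gf/; trying suffixes from longest down, /f/ is the first permitted one, so coda /g/ | onset /f/.
/u…e/ gap (V2→V3): /krvr/; trying suffixes from longest down, /vr/ is the first permitted one, so coda /kr/ | onset /vr/.
/e…i/ gap (V3→V4): /pgr/ — longest licit onset from the right is /gr/, leaving /p/ as coda.
/i…o/ gap (V4→V5): /rgpr/ — longest licit onset from the right is /pr/, leaving /rg/ as coda.
So the parse is grig.fukr.vrep.grirg.propr.
Syllable 2 is /fukr/: onset /f/, nucleus /u/, coda /kr/.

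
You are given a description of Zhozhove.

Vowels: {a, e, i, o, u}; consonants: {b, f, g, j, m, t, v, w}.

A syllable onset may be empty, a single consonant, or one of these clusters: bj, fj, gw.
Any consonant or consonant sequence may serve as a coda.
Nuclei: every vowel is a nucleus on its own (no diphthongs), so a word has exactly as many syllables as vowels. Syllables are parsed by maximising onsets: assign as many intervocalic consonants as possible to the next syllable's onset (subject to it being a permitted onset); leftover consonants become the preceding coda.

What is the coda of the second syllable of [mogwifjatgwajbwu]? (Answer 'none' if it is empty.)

The vowels are o, i, a, a, u — 5 nuclei, so 5 syllables.
Between /o/ (V1) and /i/ (V2): /gw/ is a licit onset in full, so it all attaches to the next syllable.
Between /i/ (V2) and /a/ (V3): /fj/ is a licit onset in full, so it all attaches to the next syllable.
Between /a/ (V3) and /a/ (V4): /tgw/ — longest licit onset from the right is /gw/, leaving /t/ as coda.
Between /a/ (V4) and /u/ (V5): /jbw/ splits as /jb/ + /w/ (/w/ is the longest suffix that is a licit onset).
So the parse is mo.gwi.fjat.gwajb.wu.
Syllable 2 is /gwi/: onset /gw/, nucleus /i/, coda ∅.

none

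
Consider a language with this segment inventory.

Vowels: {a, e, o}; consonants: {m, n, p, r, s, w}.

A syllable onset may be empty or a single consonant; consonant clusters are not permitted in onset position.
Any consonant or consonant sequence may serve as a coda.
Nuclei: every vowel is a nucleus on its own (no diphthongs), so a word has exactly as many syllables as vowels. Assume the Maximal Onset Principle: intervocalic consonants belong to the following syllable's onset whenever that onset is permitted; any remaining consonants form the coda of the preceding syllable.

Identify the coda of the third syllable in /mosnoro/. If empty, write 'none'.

none

Nuclei (vowels): o, o, o → 3 syllables.
/o…o/ gap (V1→V2): cluster /sn/ — the longest permitted-onset suffix is /n/; onset = /n/, preceding coda = /s/.
/o…o/ gap (V2→V3): just /r/ — single C goes to the following onset.
Putting it together: mos.no.ro.
Syllable 3 is /ro/: onset /r/, nucleus /o/, coda ∅.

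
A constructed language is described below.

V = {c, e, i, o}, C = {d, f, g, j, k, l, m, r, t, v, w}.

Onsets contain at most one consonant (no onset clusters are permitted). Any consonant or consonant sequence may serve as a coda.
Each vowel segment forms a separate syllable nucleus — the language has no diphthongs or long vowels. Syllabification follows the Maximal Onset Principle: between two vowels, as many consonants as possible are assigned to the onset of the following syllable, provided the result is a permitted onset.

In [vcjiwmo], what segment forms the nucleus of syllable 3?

The vowels are c, i, o — 3 nuclei, so 3 syllables.
The third nucleus (vowel 3 from the left) is /o/.

o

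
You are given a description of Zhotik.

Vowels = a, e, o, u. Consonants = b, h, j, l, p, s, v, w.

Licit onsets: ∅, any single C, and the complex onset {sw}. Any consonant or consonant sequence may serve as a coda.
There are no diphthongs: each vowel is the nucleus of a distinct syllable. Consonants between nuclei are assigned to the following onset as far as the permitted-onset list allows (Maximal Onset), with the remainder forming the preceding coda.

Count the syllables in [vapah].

2

The vowels are a, a — 2 nuclei, so 2 syllables.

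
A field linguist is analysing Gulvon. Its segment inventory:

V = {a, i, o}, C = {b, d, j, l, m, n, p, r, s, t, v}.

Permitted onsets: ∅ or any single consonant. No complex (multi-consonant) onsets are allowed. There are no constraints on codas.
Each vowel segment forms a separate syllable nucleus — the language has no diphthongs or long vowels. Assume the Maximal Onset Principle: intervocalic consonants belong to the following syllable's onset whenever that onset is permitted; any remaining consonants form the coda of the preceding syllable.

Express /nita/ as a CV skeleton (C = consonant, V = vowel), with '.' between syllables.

The vowels are i, a — 2 nuclei, so 2 syllables.
/i…a/ gap (V1→V2): /t/ is a single consonant, so it becomes the next onset.
Putting it together: ni.ta.
Mapping each syllable to C/V: /ni/ → CV, /ta/ → CV.

CV.CV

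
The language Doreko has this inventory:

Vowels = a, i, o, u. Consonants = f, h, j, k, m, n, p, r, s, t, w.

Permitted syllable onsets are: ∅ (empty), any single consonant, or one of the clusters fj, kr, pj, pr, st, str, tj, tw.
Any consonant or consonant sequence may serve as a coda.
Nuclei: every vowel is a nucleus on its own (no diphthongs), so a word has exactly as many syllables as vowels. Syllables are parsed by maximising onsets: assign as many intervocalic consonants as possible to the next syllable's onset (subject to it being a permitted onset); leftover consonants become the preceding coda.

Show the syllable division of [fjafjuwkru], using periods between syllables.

Vowels present: a, u, u; each is a nucleus, giving 3 syllables.
Between /a/ (V1) and /u/ (V2): /fj/ is a licit onset in full, so it all attaches to the next syllable.
Between /u/ (V2) and /u/ (V3): /wkr/; trying suffixes from longest down, /kr/ is the first permitted one, so coda /w/ | onset /kr/.

fja.fjuw.kru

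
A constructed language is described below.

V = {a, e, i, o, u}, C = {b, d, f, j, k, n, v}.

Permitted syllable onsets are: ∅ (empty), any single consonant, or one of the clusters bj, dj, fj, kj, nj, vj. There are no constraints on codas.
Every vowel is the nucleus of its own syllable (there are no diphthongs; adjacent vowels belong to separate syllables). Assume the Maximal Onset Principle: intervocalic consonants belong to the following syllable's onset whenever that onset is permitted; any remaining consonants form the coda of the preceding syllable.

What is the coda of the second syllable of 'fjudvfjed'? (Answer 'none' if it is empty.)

d

Vowels present: u, e; each is a nucleus, giving 2 syllables.
σ1/σ2 boundary: /dvfj/ splits as /dv/ + /fj/ (/fj/ is the longest suffix that is a licit onset).
Syllabification: fjudv.fjed.
Syllable 2 is /fjed/: onset /fj/, nucleus /e/, coda /d/.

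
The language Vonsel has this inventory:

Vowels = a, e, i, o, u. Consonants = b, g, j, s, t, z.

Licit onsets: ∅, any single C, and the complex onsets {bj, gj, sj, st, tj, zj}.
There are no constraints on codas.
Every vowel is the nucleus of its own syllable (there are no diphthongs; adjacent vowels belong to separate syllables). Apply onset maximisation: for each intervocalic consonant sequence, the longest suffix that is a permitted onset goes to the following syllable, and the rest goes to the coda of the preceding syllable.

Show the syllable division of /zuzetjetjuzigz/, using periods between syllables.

The vowels are u, e, e, u, i — 5 nuclei, so 5 syllables.
V1 /u/ – V2 /e/: /z/ is a single consonant, so it becomes the next onset.
V2 /e/ – V3 /e/: /tj/ is a licit onset in full, so it all attaches to the next syllable.
V3 /e/ – V4 /u/: /tj/ is a licit onset in full, so it all attaches to the next syllable.
V4 /u/ – V5 /i/: /z/ → onset of the next syllable (single consonants are always licit onsets).

zu.ze.tje.tju.zigz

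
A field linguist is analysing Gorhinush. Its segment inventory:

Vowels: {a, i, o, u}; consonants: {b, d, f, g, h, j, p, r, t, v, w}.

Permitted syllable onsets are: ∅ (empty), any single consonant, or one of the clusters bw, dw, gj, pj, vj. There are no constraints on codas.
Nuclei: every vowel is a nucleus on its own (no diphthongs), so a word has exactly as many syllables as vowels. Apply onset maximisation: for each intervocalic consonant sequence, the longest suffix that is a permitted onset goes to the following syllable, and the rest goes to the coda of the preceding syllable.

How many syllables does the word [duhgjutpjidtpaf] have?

Vowels present: u, u, i, a; each is a nucleus, giving 4 syllables.

4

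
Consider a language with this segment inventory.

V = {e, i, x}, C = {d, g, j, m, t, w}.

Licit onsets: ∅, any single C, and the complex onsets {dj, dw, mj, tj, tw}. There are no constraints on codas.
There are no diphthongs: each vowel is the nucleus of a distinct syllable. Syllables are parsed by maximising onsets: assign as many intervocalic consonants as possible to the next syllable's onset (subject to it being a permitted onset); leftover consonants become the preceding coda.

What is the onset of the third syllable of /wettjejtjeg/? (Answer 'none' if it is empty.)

tj

The vowels are e, e, e — 3 nuclei, so 3 syllables.
V1 /e/ – V2 /e/: /ttj/ splits as /t/ + /tj/ (/tj/ is the longest suffix that is a licit onset).
V2 /e/ – V3 /e/: /jtj/ splits as /j/ + /tj/ (/tj/ is the longest suffix that is a licit onset).
Putting it together: wet.tjej.tjeg.
Syllable 3 is /tjeg/: onset /tj/, nucleus /e/, coda /g/.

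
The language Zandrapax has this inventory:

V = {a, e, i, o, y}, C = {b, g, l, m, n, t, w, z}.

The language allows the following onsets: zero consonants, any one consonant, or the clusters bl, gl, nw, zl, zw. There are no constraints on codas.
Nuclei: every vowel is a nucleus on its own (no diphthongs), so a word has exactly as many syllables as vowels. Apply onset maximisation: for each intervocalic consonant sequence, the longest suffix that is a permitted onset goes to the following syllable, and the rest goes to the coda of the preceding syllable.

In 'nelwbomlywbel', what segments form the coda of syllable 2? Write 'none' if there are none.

m

Nuclei (vowels): e, o, y, e → 4 syllables.
V1 /e/ – V2 /o/: cluster /lwb/ — the longest permitted-onset suffix is /b/; onset = /b/, preceding coda = /lw/.
V2 /o/ – V3 /y/: /ml/ — longest licit onset from the right is /l/, leaving /m/ as coda.
V3 /y/ – V4 /e/: /wb/ splits as /w/ + /b/ (/b/ is the longest suffix that is a licit onset).
Putting it together: nelw.bom.lyw.bel.
Syllable 2 is /bom/: onset /b/, nucleus /o/, coda /m/.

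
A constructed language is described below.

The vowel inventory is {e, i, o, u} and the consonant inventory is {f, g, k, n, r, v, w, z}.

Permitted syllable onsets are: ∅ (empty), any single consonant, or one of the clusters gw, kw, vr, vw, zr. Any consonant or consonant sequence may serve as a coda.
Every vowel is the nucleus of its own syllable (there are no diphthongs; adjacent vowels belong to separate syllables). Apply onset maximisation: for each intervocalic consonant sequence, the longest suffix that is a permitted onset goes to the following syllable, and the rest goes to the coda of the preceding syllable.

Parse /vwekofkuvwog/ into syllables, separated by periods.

Vowels present: e, o, u, o; each is a nucleus, giving 4 syllables.
Between /e/ (V1) and /o/ (V2): just /k/ — single C goes to the following onset.
Between /o/ (V2) and /u/ (V3): /fk/ — longest licit onset from the right is /k/, leaving /f/ as coda.
Between /u/ (V3) and /o/ (V4): cluster /vw/ — /vw/ is itself a permitted onset, so the whole cluster goes right; preceding coda = ∅.

vwe.kof.ku.vwog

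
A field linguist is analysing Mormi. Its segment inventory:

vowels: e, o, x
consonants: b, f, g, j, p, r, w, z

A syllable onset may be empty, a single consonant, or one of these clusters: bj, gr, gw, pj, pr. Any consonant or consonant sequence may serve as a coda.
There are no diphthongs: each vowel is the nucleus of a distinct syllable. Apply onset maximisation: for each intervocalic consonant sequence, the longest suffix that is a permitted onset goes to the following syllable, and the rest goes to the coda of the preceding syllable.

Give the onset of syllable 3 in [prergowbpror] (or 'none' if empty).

pr

Nuclei (vowels): e, o, o → 3 syllables.
Between /e/ (V1) and /o/ (V2): /rg/ splits as /r/ + /g/ (/g/ is the longest suffix that is a licit onset).
Between /o/ (V2) and /o/ (V3): /wbpr/; trying suffixes from longest down, /pr/ is the first permitted one, so coda /wb/ | onset /pr/.
Putting it together: prer.gowb.pror.
Syllable 3 is /pror/: onset /pr/, nucleus /o/, coda /r/.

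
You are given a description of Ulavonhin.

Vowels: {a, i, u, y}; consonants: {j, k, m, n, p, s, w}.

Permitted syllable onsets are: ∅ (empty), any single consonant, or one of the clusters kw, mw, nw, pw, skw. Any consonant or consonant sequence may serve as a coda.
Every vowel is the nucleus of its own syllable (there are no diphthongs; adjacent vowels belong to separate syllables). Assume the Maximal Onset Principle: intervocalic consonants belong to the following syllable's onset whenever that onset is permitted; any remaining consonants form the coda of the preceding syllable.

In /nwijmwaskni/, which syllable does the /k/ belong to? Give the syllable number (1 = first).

2

Nuclei (vowels): i, a, i → 3 syllables.
/i…a/ gap (V1→V2): /jmw/ splits as /j/ + /mw/ (/mw/ is the longest suffix that is a licit onset).
/a…i/ gap (V2→V3): /skn/ — longest licit onset from the right is /n/, leaving /sk/ as coda.
Syllabification: nwij.mwask.ni.
The /k/ is in the coda of syllable 2 (/mwask/).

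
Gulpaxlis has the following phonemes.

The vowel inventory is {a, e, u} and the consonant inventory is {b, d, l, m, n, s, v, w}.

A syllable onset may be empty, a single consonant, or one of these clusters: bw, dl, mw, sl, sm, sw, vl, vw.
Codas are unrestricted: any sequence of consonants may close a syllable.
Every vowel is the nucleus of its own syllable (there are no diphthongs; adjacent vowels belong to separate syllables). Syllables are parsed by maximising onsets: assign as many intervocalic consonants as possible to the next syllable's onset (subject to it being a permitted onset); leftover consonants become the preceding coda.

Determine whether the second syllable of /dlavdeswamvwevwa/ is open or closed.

open

Nuclei (vowels): a, e, a, e, a → 5 syllables.
Between /a/ (V1) and /e/ (V2): /vd/ — longest licit onset from the right is /d/, leaving /v/ as coda.
Between /e/ (V2) and /a/ (V3): cluster /sw/ — /sw/ is itself a permitted onset, so the whole cluster goes right; preceding coda = ∅.
Between /a/ (V3) and /e/ (V4): /mvw/ — longest licit onset from the right is /vw/, leaving /m/ as coda.
Between /e/ (V4) and /a/ (V5): /vw/ is a licit onset in full, so it all attaches to the next syllable.
So the parse is dlav.de.swam.vwe.vwa.
Syllable 2 is /de/; it ends in its nucleus with no coda, so it is open.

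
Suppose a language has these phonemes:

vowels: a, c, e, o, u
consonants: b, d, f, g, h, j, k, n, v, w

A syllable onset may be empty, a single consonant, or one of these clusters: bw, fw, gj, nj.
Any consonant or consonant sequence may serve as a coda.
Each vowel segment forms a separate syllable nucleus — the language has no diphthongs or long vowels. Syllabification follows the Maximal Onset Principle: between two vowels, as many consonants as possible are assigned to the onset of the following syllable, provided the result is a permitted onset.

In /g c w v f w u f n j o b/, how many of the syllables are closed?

The vowels are c, u, o — 3 nuclei, so 3 syllables.
σ1/σ2 boundary: /wvfw/ splits as /wv/ + /fw/ (/fw/ is the longest suffix that is a licit onset).
σ2/σ3 boundary: /fnj/ splits as /f/ + /nj/ (/nj/ is the longest suffix that is a licit onset).
Result: gcwv.fwuf.njob.
Classifying each syllable: /gcwv/ (closed), /fwuf/ (closed), /njob/ (closed).
Closed syllables: 3.

3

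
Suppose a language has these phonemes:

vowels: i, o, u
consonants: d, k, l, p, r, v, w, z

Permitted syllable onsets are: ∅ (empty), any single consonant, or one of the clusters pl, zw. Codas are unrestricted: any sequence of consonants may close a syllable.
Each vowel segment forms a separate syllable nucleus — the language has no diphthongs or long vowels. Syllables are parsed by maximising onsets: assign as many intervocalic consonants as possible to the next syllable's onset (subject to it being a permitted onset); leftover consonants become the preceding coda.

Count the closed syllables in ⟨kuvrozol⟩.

The vowels are u, o, o — 3 nuclei, so 3 syllables.
σ1/σ2 boundary: cluster /vr/ — the longest permitted-onset suffix is /r/; onset = /r/, preceding coda = /v/.
σ2/σ3 boundary: /z/ is a single consonant, so it becomes the next onset.
Syllabification: kuv.ro.zol.
Classifying each syllable: /kuv/ (closed), /ro/ (open), /zol/ (closed).
Closed syllables: 2.

2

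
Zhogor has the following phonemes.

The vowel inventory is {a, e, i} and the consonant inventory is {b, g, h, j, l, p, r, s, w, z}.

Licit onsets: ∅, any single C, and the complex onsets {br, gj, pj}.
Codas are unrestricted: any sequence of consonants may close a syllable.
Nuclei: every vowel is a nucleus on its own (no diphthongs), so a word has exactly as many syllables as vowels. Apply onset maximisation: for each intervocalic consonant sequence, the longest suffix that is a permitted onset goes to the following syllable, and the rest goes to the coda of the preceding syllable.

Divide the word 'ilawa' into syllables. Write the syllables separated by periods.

The vowels are i, a, a — 3 nuclei, so 3 syllables.
σ1/σ2 boundary: /l/ → onset of the next syllable (single consonants are always licit onsets).
σ2/σ3 boundary: /w/ is a single consonant, so it becomes the next onset.

i.la.wa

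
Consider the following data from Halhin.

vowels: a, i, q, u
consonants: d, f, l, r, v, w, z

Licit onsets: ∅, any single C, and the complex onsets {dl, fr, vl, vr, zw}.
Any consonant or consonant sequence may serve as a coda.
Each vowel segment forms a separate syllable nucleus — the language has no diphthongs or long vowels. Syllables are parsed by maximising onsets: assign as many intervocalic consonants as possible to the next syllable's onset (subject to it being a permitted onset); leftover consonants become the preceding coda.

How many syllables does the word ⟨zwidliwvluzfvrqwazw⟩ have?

The vowels are i, i, u, q, a — 5 nuclei, so 5 syllables.

5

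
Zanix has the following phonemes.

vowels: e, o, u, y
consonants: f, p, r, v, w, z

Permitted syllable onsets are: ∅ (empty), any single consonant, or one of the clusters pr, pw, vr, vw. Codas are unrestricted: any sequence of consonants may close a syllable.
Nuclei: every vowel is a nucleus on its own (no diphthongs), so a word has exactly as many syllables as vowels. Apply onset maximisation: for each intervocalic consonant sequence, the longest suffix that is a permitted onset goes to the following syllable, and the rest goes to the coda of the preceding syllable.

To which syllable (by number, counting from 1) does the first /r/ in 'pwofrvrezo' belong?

Nuclei (vowels): o, e, o → 3 syllables.
/o…e/ gap (V1→V2): /frvr/; trying suffixes from longest down, /vr/ is the first permitted one, so coda /fr/ | onset /vr/.
/e…o/ gap (V2→V3): /z/ → onset of the next syllable (single consonants are always licit onsets).
So the parse is pwofr.vre.zo.
The first /r/ is in the coda of syllable 1 (/pwofr/).

1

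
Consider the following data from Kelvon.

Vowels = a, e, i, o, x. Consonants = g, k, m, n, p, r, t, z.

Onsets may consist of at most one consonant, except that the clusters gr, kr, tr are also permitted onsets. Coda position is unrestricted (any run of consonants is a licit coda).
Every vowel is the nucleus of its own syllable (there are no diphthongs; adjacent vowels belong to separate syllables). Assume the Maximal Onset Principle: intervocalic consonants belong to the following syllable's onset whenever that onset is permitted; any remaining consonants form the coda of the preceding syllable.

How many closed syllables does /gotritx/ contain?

0

The vowels are o, i, x — 3 nuclei, so 3 syllables.
σ1/σ2 boundary: /tr/ — entire cluster is a permitted onset → onset /tr/, coda ∅.
σ2/σ3 boundary: /t/ is a single consonant, so it becomes the next onset.
Syllabification: go.tri.tx.
Classifying each syllable: /go/ (open), /tri/ (open), /tx/ (open).
Closed syllables: 0.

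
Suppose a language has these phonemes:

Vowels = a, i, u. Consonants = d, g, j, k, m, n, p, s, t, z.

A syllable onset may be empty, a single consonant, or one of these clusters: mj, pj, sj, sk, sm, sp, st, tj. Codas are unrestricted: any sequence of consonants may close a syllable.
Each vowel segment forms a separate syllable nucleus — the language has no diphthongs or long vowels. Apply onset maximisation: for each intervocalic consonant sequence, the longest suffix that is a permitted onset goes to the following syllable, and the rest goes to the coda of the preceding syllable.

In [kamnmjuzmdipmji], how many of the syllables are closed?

3

Vowels present: a, u, i, i; each is a nucleus, giving 4 syllables.
/a…u/ gap (V1→V2): /mnmj/ — longest licit onset from the right is /mj/, leaving /mn/ as coda.
/u…i/ gap (V2→V3): /zmd/ — longest licit onset from the right is /d/, leaving /zm/ as coda.
/i…i/ gap (V3→V4): /pmj/; trying suffixes from longest down, /mj/ is the first permitted one, so coda /p/ | onset /mj/.
Putting it together: kamn.mjuzm.dip.mji.
Classifying each syllable: /kamn/ (closed), /mjuzm/ (closed), /dip/ (closed), /mji/ (open).
Closed syllables: 3.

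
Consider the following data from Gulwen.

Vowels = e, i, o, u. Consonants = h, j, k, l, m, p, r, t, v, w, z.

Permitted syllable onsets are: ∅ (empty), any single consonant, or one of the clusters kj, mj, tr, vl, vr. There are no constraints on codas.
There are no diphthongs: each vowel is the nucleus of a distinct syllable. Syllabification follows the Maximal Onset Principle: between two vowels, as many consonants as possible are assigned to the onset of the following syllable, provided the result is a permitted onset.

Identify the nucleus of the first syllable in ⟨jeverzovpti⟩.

e

The vowels are e, e, o, i — 4 nuclei, so 4 syllables.
The first nucleus (vowel 1 from the left) is /e/.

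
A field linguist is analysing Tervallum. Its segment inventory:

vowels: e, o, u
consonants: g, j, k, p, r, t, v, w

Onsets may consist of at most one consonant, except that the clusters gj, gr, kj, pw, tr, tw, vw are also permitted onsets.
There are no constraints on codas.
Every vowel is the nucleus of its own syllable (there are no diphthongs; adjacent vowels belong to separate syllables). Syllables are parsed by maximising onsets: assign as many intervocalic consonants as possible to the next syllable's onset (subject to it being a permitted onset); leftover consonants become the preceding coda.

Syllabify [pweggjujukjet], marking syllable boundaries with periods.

pweg.gju.ju.kjet

The vowels are e, u, u, e — 4 nuclei, so 4 syllables.
/e…u/ gap (V1→V2): /ggj/ — longest licit onset from the right is /gj/, leaving /g/ as coda.
/u…u/ gap (V2→V3): /j/ is a single consonant, so it becomes the next onset.
/u…e/ gap (V3→V4): /kj/ — entire cluster is a permitted onset → onset /kj/, coda ∅.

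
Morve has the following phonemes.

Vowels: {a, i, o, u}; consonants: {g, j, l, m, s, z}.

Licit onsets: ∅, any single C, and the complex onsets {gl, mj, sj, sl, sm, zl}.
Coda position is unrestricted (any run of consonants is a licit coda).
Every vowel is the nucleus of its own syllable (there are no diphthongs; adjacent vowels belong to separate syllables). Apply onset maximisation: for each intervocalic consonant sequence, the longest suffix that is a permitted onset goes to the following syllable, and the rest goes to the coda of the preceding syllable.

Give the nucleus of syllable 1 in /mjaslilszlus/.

a

The vowels are a, i, u — 3 nuclei, so 3 syllables.
The first nucleus (vowel 1 from the left) is /a/.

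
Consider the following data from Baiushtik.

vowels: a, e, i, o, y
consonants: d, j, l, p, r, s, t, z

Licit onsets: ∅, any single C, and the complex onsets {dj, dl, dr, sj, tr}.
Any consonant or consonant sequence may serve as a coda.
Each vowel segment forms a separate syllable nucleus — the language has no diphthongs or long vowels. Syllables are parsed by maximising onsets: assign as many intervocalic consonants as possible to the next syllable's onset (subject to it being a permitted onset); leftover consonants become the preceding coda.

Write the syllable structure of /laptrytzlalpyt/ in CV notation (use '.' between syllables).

CVC.CCVCC.CVC.CVC

Vowels present: a, y, a, y; each is a nucleus, giving 4 syllables.
σ1/σ2 boundary: /ptr/ splits as /p/ + /tr/ (/tr/ is the longest suffix that is a licit onset).
σ2/σ3 boundary: /tzl/; trying suffixes from longest down, /l/ is the first permitted one, so coda /tz/ | onset /l/.
σ3/σ4 boundary: cluster /lp/ — the longest permitted-onset suffix is /p/; onset = /p/, preceding coda = /l/.
Putting it together: lap.trytz.lal.pyt.
Mapping each syllable to C/V: /lap/ → CVC, /trytz/ → CCVCC, /lal/ → CVC, /pyt/ → CVC.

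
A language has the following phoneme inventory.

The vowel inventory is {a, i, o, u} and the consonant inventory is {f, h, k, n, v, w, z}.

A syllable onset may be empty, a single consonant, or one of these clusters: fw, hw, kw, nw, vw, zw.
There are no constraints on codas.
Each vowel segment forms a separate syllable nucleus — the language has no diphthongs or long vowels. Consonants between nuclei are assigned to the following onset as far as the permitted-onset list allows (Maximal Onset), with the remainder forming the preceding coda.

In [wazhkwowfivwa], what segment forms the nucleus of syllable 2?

Vowels present: a, o, i, a; each is a nucleus, giving 4 syllables.
The second nucleus (vowel 2 from the left) is /o/.

o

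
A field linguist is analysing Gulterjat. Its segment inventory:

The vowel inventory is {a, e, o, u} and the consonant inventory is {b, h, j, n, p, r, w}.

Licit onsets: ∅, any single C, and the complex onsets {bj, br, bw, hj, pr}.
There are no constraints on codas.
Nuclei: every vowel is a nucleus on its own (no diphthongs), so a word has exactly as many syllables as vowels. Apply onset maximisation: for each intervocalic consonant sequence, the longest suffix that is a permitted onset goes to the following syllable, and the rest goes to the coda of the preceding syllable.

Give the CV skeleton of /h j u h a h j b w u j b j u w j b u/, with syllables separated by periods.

Nuclei (vowels): u, a, u, u, u → 5 syllables.
/u…a/ gap (V1→V2): just /h/ — single C goes to the following onset.
/a…u/ gap (V2→V3): /hjbw/ splits as /hj/ + /bw/ (/bw/ is the longest suffix that is a licit onset).
/u…u/ gap (V3→V4): /jbj/ splits as /j/ + /bj/ (/bj/ is the longest suffix that is a licit onset).
/u…u/ gap (V4→V5): /wjb/ — longest licit onset from the right is /b/, leaving /wj/ as coda.
So the parse is hju.hahj.bwuj.bjuwj.bu.
Mapping each syllable to C/V: /hju/ → CCV, /hahj/ → CVCC, /bwuj/ → CCVC, /bjuwj/ → CCVCC, /bu/ → CV.

CCV.CVCC.CCVC.CCVCC.CV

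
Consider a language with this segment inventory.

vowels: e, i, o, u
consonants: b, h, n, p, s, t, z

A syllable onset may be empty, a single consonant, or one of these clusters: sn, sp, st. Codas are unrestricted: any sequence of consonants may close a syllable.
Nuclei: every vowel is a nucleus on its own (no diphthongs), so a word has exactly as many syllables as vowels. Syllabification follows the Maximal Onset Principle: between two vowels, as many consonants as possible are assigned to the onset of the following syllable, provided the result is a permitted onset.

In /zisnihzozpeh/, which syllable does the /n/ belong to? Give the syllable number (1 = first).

Vowels present: i, i, o, e; each is a nucleus, giving 4 syllables.
σ1/σ2 boundary: /sn/ is a licit onset in full, so it all attaches to the next syllable.
σ2/σ3 boundary: /hz/ — longest licit onset from the right is /z/, leaving /h/ as coda.
σ3/σ4 boundary: /zp/ splits as /z/ + /p/ (/p/ is the longest suffix that is a licit onset).
Result: zi.snih.zoz.peh.
The /n/ is in the onset of syllable 2 (/snih/).

2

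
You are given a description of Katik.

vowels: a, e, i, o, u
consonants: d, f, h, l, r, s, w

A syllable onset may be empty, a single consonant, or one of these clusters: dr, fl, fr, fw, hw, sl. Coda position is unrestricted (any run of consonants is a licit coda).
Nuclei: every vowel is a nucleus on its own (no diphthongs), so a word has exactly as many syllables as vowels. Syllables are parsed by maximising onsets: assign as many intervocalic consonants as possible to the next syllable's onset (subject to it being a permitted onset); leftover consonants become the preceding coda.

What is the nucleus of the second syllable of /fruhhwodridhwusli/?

Vowels present: u, o, i, u, i; each is a nucleus, giving 5 syllables.
The second nucleus (vowel 2 from the left) is /o/.

o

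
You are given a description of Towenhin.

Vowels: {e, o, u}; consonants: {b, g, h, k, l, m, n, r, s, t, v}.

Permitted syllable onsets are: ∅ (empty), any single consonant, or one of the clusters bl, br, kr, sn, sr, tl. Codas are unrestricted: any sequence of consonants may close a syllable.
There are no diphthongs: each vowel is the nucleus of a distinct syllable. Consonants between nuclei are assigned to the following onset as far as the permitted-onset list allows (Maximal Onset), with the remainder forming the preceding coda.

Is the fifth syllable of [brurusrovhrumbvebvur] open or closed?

closed

The vowels are u, u, o, u, e, u — 6 nuclei, so 6 syllables.
/u…u/ gap (V1→V2): just /r/ — single C goes to the following onset.
/u…o/ gap (V2→V3): /sr/ is a licit onset in full, so it all attaches to the next syllable.
/o…u/ gap (V3→V4): /vhr/ splits as /vh/ + /r/ (/r/ is the longest suffix that is a licit onset).
/u…e/ gap (V4→V5): /mbv/ — longest licit onset from the right is /v/, leaving /mb/ as coda.
/e…u/ gap (V5→V6): /bv/; trying suffixes from longest down, /v/ is the first permitted one, so coda /b/ | onset /v/.
Result: bru.ru.srovh.rumb.veb.vur.
Syllable 5 is /veb/ with coda /b/, so it is closed.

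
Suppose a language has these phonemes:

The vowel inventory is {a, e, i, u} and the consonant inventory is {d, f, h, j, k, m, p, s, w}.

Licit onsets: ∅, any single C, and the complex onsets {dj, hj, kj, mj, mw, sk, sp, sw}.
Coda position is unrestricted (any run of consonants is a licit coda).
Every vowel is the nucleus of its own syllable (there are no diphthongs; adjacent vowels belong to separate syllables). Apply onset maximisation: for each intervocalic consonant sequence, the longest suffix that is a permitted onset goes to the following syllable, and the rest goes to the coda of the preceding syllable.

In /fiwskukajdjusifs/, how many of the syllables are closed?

3

Vowels present: i, u, a, u, i; each is a nucleus, giving 5 syllables.
V1 /i/ – V2 /u/: cluster /wsk/ — the longest permitted-onset suffix is /sk/; onset = /sk/, preceding coda = /w/.
V2 /u/ – V3 /a/: /k/ → onset of the next syllable (single consonants are always licit onsets).
V3 /a/ – V4 /u/: /jdj/ — longest licit onset from the right is /dj/, leaving /j/ as coda.
V4 /u/ – V5 /i/: /s/ is a single consonant, so it becomes the next onset.
Syllabification: fiw.sku.kaj.dju.sifs.
Classifying each syllable: /fiw/ (closed), /sku/ (open), /kaj/ (closed), /dju/ (open), /sifs/ (closed).
Closed syllables: 3.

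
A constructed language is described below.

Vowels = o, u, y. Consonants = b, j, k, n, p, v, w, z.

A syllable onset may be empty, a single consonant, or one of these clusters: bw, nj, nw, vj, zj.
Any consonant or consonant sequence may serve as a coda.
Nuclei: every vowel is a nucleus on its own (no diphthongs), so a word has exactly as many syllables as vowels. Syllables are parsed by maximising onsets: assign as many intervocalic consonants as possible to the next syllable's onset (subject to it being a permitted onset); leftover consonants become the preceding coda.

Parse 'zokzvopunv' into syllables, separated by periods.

Vowels present: o, o, u; each is a nucleus, giving 3 syllables.
V1 /o/ – V2 /o/: /kzv/ splits as /kz/ + /v/ (/v/ is the longest suffix that is a licit onset).
V2 /o/ – V3 /u/: /p/ → onset of the next syllable (single consonants are always licit onsets).

zokz.vo.punv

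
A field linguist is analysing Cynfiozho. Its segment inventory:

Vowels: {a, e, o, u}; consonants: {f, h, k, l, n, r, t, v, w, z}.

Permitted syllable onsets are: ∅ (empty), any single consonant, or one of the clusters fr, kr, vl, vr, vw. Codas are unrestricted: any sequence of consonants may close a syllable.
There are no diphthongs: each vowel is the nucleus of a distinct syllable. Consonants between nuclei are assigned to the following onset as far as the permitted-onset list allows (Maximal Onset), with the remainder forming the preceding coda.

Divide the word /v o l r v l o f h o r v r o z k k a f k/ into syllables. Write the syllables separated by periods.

volr.vlof.hor.vrozk.kafk

The vowels are o, o, o, o, a — 5 nuclei, so 5 syllables.
Between /o/ (V1) and /o/ (V2): /lrvl/ — longest licit onset from the right is /vl/, leaving /lr/ as coda.
Between /o/ (V2) and /o/ (V3): /fh/ splits as /f/ + /h/ (/h/ is the longest suffix that is a licit onset).
Between /o/ (V3) and /o/ (V4): /rvr/; trying suffixes from longest down, /vr/ is the first permitted one, so coda /r/ | onset /vr/.
Between /o/ (V4) and /a/ (V5): /zkk/ splits as /zk/ + /k/ (/k/ is the longest suffix that is a licit onset).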